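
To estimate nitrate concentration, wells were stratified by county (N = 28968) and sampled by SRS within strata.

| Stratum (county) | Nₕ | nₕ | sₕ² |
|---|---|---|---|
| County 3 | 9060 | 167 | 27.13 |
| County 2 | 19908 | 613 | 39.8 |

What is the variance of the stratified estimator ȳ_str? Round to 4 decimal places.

0.0453

Var(ȳ_str) = Σₕ Wₕ²(1 − fₕ)sₕ²/nₕ with Wₕ = Nₕ/N, N = 28968.
County 3: Wₕ = 0.31275891; term = 0.31275891²·(1 − 0.01843267)·27.13/167 = 0.015598139.
County 2: Wₕ = 0.68724109; term = 0.68724109²·(1 − 0.03079164)·39.8/613 = 0.029720628.
Sum = 0.045318767.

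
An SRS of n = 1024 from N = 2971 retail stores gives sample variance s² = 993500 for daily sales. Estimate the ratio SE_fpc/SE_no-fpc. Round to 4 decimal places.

0.8095

f = n/N = 1024/2971 = 0.34466510.
SE_no-fpc = √(s²/n) = 31.148272; SE_fpc = √((1−f)s²/n) = 25.215385.
Ratio = √(1−f) = 0.80952758.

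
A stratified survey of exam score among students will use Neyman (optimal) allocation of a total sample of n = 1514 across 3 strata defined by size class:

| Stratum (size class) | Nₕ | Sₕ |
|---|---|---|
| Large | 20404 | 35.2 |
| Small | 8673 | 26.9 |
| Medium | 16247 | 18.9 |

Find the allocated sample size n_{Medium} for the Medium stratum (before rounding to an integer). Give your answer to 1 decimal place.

Neyman allocation: nₕ = n·NₕSₕ / Σⱼ NⱼSⱼ.
Σ NⱼSⱼ = 20404·35.2 + 8673·26.9 + 16247·18.9 = 1.2585928 × 10^6.
n_{Medium} = 1514·16247·18.9 / (1.2585928 × 10^6) = 369.4.

369.4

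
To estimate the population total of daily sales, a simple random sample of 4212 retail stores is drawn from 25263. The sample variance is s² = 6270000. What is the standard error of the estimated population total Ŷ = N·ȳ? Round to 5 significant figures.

889750

Var(Ŷ) = N²·Var(ȳ) = N²·(1 − n/N)·s²/n.
f = 4212/25263 = 0.16672604; Var(ȳ) = 0.83327396·6270000/4212 = 1240.4149.
Var(Ŷ) = 25263² · 1240.4149 = 7.9165657 × 10^11.
SE(Ŷ) = √(7.9165657 × 10^11) = 889750.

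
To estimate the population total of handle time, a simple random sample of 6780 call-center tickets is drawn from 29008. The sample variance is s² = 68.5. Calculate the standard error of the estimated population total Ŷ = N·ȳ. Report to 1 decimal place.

Var(Ŷ) = N²·Var(ȳ) = N²·(1 − n/N)·s²/n.
f = 6780/29008 = 0.23372863; Var(ȳ) = 0.76627137·68.5/6780 = 0.0077418273.
Var(Ŷ) = 29008² · 0.0077418273 = 6.5144695 × 10^6.
SE(Ŷ) = √(6.5144695 × 10^6) = 2552.3.

2552.3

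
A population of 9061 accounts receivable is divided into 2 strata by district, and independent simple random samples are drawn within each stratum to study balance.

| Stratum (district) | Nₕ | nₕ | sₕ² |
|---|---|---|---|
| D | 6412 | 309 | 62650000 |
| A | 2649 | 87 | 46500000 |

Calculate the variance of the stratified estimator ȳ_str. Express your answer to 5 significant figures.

Var(ȳ_str) = Σₕ Wₕ²(1 − fₕ)sₕ²/nₕ with Wₕ = Nₕ/N, N = 9061.
D: Wₕ = 0.70764816; term = 0.70764816²·(1 − 0.04819089)·62650000/309 = 96637.841.
A: Wₕ = 0.29235184; term = 0.29235184²·(1 − 0.03284258)·46500000/87 = 44181.71.
Sum = 140819.55.

140820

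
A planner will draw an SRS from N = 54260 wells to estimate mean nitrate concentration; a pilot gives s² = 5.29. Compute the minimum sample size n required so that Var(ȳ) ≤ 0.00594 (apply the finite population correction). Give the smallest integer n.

877

Without fpc, n₀ = s²/D = 5.29/0.00594 = 890.5724.
With fpc, (1 − n/N)·s²/n ≤ D requires n ≥ n₀/(1 + n₀/N) = 890.5724/(1 + 890.5724/54260) = 876.1914.
Rounding up, n = 877.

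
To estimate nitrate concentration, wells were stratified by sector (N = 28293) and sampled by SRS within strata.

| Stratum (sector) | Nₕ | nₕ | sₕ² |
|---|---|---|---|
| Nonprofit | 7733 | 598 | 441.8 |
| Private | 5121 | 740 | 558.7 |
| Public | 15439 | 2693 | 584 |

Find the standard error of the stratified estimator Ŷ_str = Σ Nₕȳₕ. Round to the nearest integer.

10019

Var(Ŷ_str) = Σₕ Nₕ²(1 − fₕ)sₕ²/nₕ.
Nonprofit: 7733²·(1 − 598/7733)·441.8/598 = 4.0763035 × 10^7.
Private: 5121²·(1 − 740/5121)·558.7/740 = 1.6938501 × 10^7.
Public: 15439²·(1 − 2693/15439)·584/2693 = 4.2674611 × 10^7.
Sum = 1.0037615 × 10^8.
SE = √(1.0037615 × 10^8) = 10019.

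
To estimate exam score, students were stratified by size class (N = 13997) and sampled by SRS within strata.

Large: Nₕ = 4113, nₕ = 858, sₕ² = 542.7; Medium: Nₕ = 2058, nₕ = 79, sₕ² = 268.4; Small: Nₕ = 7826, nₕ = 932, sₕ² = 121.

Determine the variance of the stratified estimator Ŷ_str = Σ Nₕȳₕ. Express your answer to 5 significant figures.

2.9310 × 10^7

Var(Ŷ_str) = Σₕ Nₕ²(1 − fₕ)sₕ²/nₕ.
Large: 4113²·(1 − 858/4113)·542.7/858 = 8.468027 × 10^6.
Medium: 2058²·(1 − 79/2058)·268.4/79 = 1.3837148 × 10^7.
Small: 7826²·(1 − 932/7826)·121/932 = 7.0045555 × 10^6.
Sum = 2.9309731 × 10^7.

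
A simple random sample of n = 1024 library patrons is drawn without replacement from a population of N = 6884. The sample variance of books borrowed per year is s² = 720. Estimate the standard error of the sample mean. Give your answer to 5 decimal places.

Under SRS without replacement, Var(ȳ) = (1 − f)·s²/n with f = n/N = 1024/6884 = 0.14875073.
Var(ȳ) = (1 − 0.14875073)·720/1024 = 0.85124927·0.703125 = 0.59853465.
SE(ȳ) = √(0.59853465) = 0.77365.

0.77365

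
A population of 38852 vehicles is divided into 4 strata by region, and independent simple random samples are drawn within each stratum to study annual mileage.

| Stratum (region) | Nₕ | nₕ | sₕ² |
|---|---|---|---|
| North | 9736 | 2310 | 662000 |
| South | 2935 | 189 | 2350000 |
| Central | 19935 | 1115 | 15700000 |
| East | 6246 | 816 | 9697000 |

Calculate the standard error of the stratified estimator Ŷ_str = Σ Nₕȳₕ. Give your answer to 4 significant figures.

2.410 × 10^6

Var(Ŷ_str) = Σₕ Nₕ²(1 − fₕ)sₕ²/nₕ.
North: 9736²·(1 − 2310/9736)·662000/2310 = 2.0719607 × 10^10.
South: 2935²·(1 − 189/2935)·2350000/189 = 1.0021084 × 10^11.
Central: 19935²·(1 − 1115/19935)·15700000/1115 = 5.2827571 × 10^12.
East: 6246²·(1 − 816/6246)·9697000/816 = 4.0304083 × 10^11.
Sum = 5.8067284 × 10^12.
SE = √(5.8067284 × 10^12) = 2.410 × 10^6.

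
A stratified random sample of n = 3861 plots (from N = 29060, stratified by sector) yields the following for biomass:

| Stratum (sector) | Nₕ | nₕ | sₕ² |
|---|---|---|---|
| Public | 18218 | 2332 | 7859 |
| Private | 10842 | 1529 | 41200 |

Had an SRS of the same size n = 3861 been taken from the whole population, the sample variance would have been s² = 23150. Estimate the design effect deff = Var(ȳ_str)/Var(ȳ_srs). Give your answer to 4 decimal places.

0.8418

Var(ȳ_str) = Σ Wₕ²(1−fₕ)sₕ²/nₕ with Wₕ = Nₕ/29060:
  Public: (18218/29060)²·(1−2332/18218)·7859/2332 = 1.1549489
  Private: (10842/29060)²·(1−1529/10842)·41200/1529 = 3.2217921
  → Var(ȳ_str) = 4.376741.
Var(ȳ_srs) = (1 − 3861/29060)·23150/3861 = 5.1992283.
deff = 4.376741 / 5.1992283 = 0.8418.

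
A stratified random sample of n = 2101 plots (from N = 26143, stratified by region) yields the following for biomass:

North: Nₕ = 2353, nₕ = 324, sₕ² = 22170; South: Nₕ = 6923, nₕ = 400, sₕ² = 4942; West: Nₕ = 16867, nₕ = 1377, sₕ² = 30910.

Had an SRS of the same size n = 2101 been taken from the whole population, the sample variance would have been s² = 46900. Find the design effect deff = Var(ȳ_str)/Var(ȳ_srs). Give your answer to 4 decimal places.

0.4811

Var(ȳ_str) = Σ Wₕ²(1−fₕ)sₕ²/nₕ with Wₕ = Nₕ/26143:
  North: (2353/26143)²·(1−324/2353)·22170/324 = 0.4779845
  South: (6923/26143)²·(1−400/6923)·4942/400 = 0.81634477
  West: (16867/26143)²·(1−1377/16867)·30910/1377 = 8.5811102
  → Var(ȳ_str) = 9.8754395.
Var(ȳ_srs) = (1 − 2101/26143)·46900/2101 = 20.528724.
deff = 9.8754395 / 20.528724 = 0.4811.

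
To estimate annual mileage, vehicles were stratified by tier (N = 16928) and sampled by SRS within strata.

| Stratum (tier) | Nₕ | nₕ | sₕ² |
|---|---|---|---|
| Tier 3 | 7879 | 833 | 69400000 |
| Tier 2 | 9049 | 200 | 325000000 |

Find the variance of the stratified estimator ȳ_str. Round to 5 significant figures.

Var(ȳ_str) = Σₕ Wₕ²(1 − fₕ)sₕ²/nₕ with Wₕ = Nₕ/N, N = 16928.
Tier 3: Wₕ = 0.46544187; term = 0.46544187²·(1 − 0.10572408)·69400000/833 = 16140.497.
Tier 2: Wₕ = 0.53455813; term = 0.53455813²·(1 − 0.02210189)·325000000/200 = 454084.68.
Sum = 470225.18.

470230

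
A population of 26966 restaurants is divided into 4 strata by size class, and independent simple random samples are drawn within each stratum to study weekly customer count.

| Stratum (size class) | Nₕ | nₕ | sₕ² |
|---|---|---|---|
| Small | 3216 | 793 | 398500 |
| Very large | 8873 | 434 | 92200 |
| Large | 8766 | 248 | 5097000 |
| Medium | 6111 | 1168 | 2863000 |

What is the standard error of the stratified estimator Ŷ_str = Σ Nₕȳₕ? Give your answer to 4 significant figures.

1.276 × 10^6

Var(Ŷ_str) = Σₕ Nₕ²(1 − fₕ)sₕ²/nₕ.
Small: 3216²·(1 − 793/3216)·398500/793 = 3.9158369 × 10^9.
Very large: 8873²·(1 − 434/8873)·92200/434 = 1.5907527 × 10^10.
Large: 8766²·(1 − 248/8766)·5097000/248 = 1.5346242 × 10^12.
Medium: 6111²·(1 − 1168/6111)·2863000/1168 = 7.4042555 × 10^10.
Sum = 1.6284901 × 10^12.
SE = √(1.6284901 × 10^12) = 1.276 × 10^6.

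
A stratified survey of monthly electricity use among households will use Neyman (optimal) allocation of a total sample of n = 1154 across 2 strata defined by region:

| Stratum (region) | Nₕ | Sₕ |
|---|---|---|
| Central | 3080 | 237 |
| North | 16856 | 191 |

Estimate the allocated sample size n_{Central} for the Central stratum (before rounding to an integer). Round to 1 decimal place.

213.3

Neyman allocation: nₕ = n·NₕSₕ / Σⱼ NⱼSⱼ.
Σ NⱼSⱼ = 3080·237 + 16856·191 = 3.949456 × 10^6.
n_{Central} = 1154·3080·237 / (3.949456 × 10^6) = 213.3.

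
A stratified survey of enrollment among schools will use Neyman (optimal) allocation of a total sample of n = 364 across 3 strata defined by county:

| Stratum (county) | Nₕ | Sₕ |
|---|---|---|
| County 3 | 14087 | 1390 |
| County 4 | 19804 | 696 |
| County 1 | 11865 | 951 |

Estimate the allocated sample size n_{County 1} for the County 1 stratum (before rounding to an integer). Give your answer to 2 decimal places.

Neyman allocation: nₕ = n·NₕSₕ / Σⱼ NⱼSⱼ.
Σ NⱼSⱼ = 14087·1390 + 19804·696 + 11865·951 = 4.4648129 × 10^7.
n_{County 1} = 364·11865·951 / (4.4648129 × 10^7) = 91.99.

91.99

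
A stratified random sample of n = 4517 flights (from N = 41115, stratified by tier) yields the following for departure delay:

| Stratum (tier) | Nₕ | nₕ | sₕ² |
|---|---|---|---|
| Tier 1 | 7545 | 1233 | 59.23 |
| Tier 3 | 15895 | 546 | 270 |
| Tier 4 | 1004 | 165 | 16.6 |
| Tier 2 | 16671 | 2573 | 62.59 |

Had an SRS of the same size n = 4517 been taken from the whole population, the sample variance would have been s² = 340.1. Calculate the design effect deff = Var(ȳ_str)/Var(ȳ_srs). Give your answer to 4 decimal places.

1.1363

Var(ȳ_str) = Σ Wₕ²(1−fₕ)sₕ²/nₕ with Wₕ = Nₕ/41115:
  Tier 1: (7545/41115)²·(1−1233/7545)·59.23/1233 = 0.0013533318
  Tier 3: (15895/41115)²·(1−546/15895)·270/546 = 0.071369253
  Tier 4: (1004/41115)²·(1−165/1004)·16.6/165 = 5.0132485 × 10^-5
  Tier 2: (16671/41115)²·(1−2573/16671)·62.59/2573 = 0.0033820789
  → Var(ȳ_str) = 0.076154796.
Var(ȳ_srs) = (1 − 4517/41115)·340.1/4517 = 0.067021416.
deff = 0.076154796 / 0.067021416 = 1.1363.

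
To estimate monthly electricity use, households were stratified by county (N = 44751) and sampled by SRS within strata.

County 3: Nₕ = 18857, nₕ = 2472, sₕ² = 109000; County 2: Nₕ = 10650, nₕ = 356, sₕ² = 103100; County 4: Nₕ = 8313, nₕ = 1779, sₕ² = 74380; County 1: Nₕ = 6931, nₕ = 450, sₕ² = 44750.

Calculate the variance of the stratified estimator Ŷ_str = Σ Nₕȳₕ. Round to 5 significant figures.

Var(Ŷ_str) = Σₕ Nₕ²(1 − fₕ)sₕ²/nₕ.
County 3: 18857²·(1 − 2472/18857)·109000/2472 = 1.3623763 × 10^10.
County 2: 10650²·(1 − 356/10650)·103100/356 = 3.1749906 × 10^10.
County 4: 8313²·(1 − 1779/8313)·74380/1779 = 2.271 × 10^9.
County 1: 6931²·(1 − 450/6931)·44750/450 = 4.4670256 × 10^9.
Sum = 5.2111695 × 10^10.

5.2112 × 10^10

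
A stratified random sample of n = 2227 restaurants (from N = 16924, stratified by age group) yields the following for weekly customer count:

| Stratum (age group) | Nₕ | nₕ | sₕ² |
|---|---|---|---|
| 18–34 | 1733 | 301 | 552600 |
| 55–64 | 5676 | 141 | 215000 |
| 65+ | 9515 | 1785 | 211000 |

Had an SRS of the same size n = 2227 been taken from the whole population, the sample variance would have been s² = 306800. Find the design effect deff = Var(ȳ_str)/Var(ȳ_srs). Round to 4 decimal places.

1.7847

Var(ȳ_str) = Σ Wₕ²(1−fₕ)sₕ²/nₕ with Wₕ = Nₕ/16924:
  18–34: (1733/16924)²·(1−301/1733)·552600/301 = 15.906694
  55–64: (5676/16924)²·(1−141/5676)·215000/141 = 167.25277
  65+: (9515/16924)²·(1−1785/9515)·211000/1785 = 30.354738
  → Var(ȳ_str) = 213.5142.
Var(ȳ_srs) = (1 − 2227/16924)·306800/2227 = 119.63571.
deff = 213.5142 / 119.63571 = 1.7847.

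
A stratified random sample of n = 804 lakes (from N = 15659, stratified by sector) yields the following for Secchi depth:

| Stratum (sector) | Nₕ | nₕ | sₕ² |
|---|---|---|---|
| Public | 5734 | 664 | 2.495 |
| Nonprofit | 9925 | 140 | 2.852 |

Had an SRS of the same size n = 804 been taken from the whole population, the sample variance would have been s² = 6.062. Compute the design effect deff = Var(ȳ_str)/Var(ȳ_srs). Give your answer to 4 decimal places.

Var(ȳ_str) = Σ Wₕ²(1−fₕ)sₕ²/nₕ with Wₕ = Nₕ/15659:
  Public: (5734/15659)²·(1−664/5734)·2.495/664 = 4.4549216 × 10^-4
  Nonprofit: (9925/15659)²·(1−140/9925)·2.852/140 = 0.008068351
  → Var(ȳ_str) = 0.0085138432.
Var(ȳ_srs) = (1 − 804/15659)·6.062/804 = 0.0071526754.
deff = 0.0085138432 / 0.0071526754 = 1.1903.

1.1903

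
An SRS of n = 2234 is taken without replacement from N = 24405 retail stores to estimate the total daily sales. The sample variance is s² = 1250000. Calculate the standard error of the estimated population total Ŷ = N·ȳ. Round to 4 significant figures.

Var(Ŷ) = N²·Var(ȳ) = N²·(1 − n/N)·s²/n.
f = 2234/24405 = 0.09153862; Var(ȳ) = 0.90846138·1250000/2234 = 508.31545.
Var(Ŷ) = 24405² · 508.31545 = 3.0275473 × 10^11.
SE(Ŷ) = √(3.0275473 × 10^11) = 550200.

550200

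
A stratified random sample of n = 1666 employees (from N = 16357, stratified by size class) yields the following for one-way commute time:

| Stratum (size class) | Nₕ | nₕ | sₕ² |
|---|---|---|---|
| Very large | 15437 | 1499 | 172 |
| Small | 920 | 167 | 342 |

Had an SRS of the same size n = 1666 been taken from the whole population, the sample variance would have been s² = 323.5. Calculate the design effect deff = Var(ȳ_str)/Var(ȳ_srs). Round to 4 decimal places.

Var(ȳ_str) = Σ Wₕ²(1−fₕ)sₕ²/nₕ with Wₕ = Nₕ/16357:
  Very large: (15437/16357)²·(1−1499/15437)·172/1499 = 0.092274749
  Small: (920/16357)²·(1−167/920)·342/167 = 0.0053025544
  → Var(ȳ_str) = 0.097577303.
Var(ȳ_srs) = (1 − 1666/16357)·323.5/1666 = 0.17440021.
deff = 0.097577303 / 0.17440021 = 0.5595.

0.5595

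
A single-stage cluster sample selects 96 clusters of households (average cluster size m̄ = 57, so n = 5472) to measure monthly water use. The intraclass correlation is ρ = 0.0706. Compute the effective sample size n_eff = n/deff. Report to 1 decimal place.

deff = 1 + (57 − 1)·0.0706 = 1 + 3.9536 = 4.9536.
n_eff = 5472 / 4.9536 = 1104.7.

1104.7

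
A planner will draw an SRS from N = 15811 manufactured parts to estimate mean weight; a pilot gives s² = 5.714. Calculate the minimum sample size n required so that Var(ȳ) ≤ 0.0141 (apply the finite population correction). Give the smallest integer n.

Without fpc, n₀ = s²/D = 5.714/0.0141 = 405.2482.
With fpc, (1 − n/N)·s²/n ≤ D requires n ≥ n₀/(1 + n₀/N) = 405.2482/(1 + 405.2482/15811) = 395.1209.
Rounding up, n = 396.

396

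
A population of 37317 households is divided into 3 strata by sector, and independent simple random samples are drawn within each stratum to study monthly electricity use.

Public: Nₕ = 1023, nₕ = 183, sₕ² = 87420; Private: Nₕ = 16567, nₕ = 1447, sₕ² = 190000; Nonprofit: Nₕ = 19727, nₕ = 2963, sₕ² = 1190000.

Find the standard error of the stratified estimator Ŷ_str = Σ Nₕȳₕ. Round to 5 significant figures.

407580

Var(Ŷ_str) = Σₕ Nₕ²(1 − fₕ)sₕ²/nₕ.
Public: 1023²·(1 − 183/1023)·87420/183 = 4.1050139 × 10^8.
Private: 16567²·(1 − 1447/16567)·190000/1447 = 3.2891277 × 10^10.
Nonprofit: 19727²·(1 − 2963/19727)·1190000/2963 = 1.328171 × 10^11.
Sum = 1.6611888 × 10^11.
SE = √(1.6611888 × 10^11) = 407580.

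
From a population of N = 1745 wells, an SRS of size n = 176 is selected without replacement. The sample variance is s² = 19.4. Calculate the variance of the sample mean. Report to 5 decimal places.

0.09911

Under SRS without replacement, Var(ȳ) = (1 − f)·s²/n with f = n/N = 176/1745 = 0.10085960.
Var(ȳ) = (1 − 0.10085960)·19.4/176 = 0.89914040·0.11022727 = 0.099109794.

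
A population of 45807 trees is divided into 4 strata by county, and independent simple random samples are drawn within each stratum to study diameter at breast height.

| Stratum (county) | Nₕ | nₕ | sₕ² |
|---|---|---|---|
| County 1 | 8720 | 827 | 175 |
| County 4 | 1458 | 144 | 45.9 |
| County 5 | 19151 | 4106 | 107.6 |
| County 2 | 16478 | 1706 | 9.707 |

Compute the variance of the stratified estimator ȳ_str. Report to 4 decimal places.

Var(ȳ_str) = Σₕ Wₕ²(1 − fₕ)sₕ²/nₕ with Wₕ = Nₕ/N, N = 45807.
County 1: Wₕ = 0.19036392; term = 0.19036392²·(1 − 0.09483945)·175/827 = 0.006941086.
County 4: Wₕ = 0.03182920; term = 0.03182920²·(1 − 0.09876543)·45.9/144 = 2.9103109 × 10^-4.
County 5: Wₕ = 0.41808021; term = 0.41808021²·(1 − 0.21440134)·107.6/4106 = 0.0035984318.
County 2: Wₕ = 0.35972668; term = 0.35972668²·(1 − 0.10353198)·9.707/1706 = 6.6006408 × 10^-4.
Sum = 0.011490613.

0.0115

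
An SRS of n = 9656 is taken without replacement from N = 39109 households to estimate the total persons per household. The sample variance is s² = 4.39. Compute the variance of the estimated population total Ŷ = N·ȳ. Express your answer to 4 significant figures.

Var(Ŷ) = N²·Var(ȳ) = N²·(1 − n/N)·s²/n.
f = 9656/39109 = 0.24689969; Var(ȳ) = 0.75310031·4.39/9656 = 3.4238923 × 10^-4.
Var(Ŷ) = 39109² · (3.4238923 × 10^-4) = 523689.08.

523700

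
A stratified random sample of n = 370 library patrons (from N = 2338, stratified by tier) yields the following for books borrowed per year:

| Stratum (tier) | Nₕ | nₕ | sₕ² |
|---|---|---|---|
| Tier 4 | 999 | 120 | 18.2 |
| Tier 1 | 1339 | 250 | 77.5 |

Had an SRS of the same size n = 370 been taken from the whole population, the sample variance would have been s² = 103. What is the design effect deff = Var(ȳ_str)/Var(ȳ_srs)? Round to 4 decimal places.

Var(ȳ_str) = Σ Wₕ²(1−fₕ)sₕ²/nₕ with Wₕ = Nₕ/2338:
  Tier 4: (999/2338)²·(1−120/999)·18.2/120 = 0.024364387
  Tier 1: (1339/2338)²·(1−250/1339)·77.5/250 = 0.082695359
  → Var(ȳ_str) = 0.10705975.
Var(ȳ_srs) = (1 − 370/2338)·103/370 = 0.23432363.
deff = 0.10705975 / 0.23432363 = 0.4569.

0.4569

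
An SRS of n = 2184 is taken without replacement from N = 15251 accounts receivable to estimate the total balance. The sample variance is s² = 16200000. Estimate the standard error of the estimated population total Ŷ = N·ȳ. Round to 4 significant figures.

Var(Ŷ) = N²·Var(ȳ) = N²·(1 − n/N)·s²/n.
f = 2184/15251 = 0.14320372; Var(ȳ) = 0.85679628·16200000/2184 = 6355.357.
Var(Ŷ) = 15251² · 6355.357 = 1.4782116 × 10^12.
SE(Ŷ) = √(1.4782116 × 10^12) = 1.216 × 10^6.

1.216 × 10^6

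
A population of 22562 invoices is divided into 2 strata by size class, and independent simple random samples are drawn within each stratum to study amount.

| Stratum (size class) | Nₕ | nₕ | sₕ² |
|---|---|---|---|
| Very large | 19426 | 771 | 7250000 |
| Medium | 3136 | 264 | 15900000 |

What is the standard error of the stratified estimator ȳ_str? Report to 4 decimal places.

88.0905

Var(ȳ_str) = Σₕ Wₕ²(1 − fₕ)sₕ²/nₕ with Wₕ = Nₕ/N, N = 22562.
Very large: Wₕ = 0.86100523; term = 0.86100523²·(1 − 0.03968908)·7250000/771 = 6694.3294.
Medium: Wₕ = 0.13899477; term = 0.13899477²·(1 − 0.08418367)·15900000/264 = 1065.6105.
Sum = 7759.9399.
SE = √(7759.9399) = 88.0905.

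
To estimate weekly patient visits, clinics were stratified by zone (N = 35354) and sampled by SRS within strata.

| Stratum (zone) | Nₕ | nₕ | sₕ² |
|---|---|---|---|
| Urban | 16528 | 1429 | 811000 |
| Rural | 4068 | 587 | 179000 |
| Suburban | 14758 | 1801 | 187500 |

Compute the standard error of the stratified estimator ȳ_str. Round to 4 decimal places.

Var(ȳ_str) = Σₕ Wₕ²(1 − fₕ)sₕ²/nₕ with Wₕ = Nₕ/N, N = 35354.
Urban: Wₕ = 0.46750014; term = 0.46750014²·(1 − 0.08645934)·811000/1429 = 113.31307.
Rural: Wₕ = 0.11506477; term = 0.11506477²·(1 − 0.14429695)·179000/587 = 3.454799.
Suburban: Wₕ = 0.41743509; term = 0.41743509²·(1 − 0.12203551)·187500/1801 = 15.927309.
Sum = 132.69518.
SE = √(132.69518) = 11.5193.

11.5193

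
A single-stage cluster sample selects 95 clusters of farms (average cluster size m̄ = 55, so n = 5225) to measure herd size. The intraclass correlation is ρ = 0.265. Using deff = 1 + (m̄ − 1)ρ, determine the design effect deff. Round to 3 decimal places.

15.310

deff = 1 + (55 − 1)·0.265 = 1 + 14.31 = 15.31.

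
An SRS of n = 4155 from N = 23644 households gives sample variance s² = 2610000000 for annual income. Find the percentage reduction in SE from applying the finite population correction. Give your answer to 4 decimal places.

9.2108

f = n/N = 4155/23644 = 0.17573169.
SE_no-fpc = √(s²/n) = 792.56473; SE_fpc = √((1−f)s²/n) = 719.56336.
Ratio = √(1−f) = 0.90789224. Reduction = 100·(1 − 0.90789224) = 9.2108%.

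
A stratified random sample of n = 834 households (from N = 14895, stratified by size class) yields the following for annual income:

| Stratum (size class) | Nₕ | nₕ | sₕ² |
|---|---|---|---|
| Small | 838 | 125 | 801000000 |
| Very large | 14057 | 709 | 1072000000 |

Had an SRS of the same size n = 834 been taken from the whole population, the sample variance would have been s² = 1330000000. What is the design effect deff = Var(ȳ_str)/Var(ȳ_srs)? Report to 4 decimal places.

0.8609

Var(ȳ_str) = Σ Wₕ²(1−fₕ)sₕ²/nₕ with Wₕ = Nₕ/14895:
  Small: (838/14895)²·(1−125/838)·801000000/125 = 17257.387
  Very large: (14057/14895)²·(1−709/14057)·1072000000/709 = 1.2787227 × 10^6
  → Var(ȳ_str) = 1.2959801 × 10^6.
Var(ȳ_srs) = (1 − 834/14895)·1330000000/834 = 1.5054325 × 10^6.
deff = (1.2959801 × 10^6) / (1.5054325 × 10^6) = 0.8609.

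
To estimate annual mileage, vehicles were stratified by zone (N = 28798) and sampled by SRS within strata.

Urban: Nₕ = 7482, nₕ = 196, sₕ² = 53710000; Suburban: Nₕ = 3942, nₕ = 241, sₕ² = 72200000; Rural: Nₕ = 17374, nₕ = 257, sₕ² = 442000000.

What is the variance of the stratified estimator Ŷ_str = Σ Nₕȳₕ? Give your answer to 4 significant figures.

Var(Ŷ_str) = Σₕ Nₕ²(1 − fₕ)sₕ²/nₕ.
Urban: 7482²·(1 − 196/7482)·53710000/196 = 1.4938464 × 10^13.
Suburban: 3942²·(1 − 241/3942)·72200000/241 = 4.3707489 × 10^12.
Rural: 17374²·(1 − 257/17374)·442000000/257 = 5.1146582 × 10^14.
Sum = 5.3077503 × 10^14.

5.308 × 10^14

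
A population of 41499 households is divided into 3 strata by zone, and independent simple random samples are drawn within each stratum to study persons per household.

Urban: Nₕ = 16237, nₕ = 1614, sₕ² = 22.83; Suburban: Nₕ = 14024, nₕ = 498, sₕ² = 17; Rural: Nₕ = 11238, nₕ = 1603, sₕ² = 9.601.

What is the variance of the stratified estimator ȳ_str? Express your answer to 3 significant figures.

Var(ȳ_str) = Σₕ Wₕ²(1 − fₕ)sₕ²/nₕ with Wₕ = Nₕ/N, N = 41499.
Urban: Wₕ = 0.39126244; term = 0.39126244²·(1 − 0.09940260)·22.83/1614 = 0.0019501562.
Suburban: Wₕ = 0.33793585; term = 0.33793585²·(1 − 0.03551055)·17/498 = 0.0037599806.
Rural: Wₕ = 0.27080171; term = 0.27080171²·(1 − 0.14264104)·9.601/1603 = 3.7657235 × 10^-4.
Sum = 0.0060867092.

0.00609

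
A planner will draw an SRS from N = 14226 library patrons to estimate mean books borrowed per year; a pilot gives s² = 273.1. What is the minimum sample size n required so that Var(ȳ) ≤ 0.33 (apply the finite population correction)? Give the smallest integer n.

Without fpc, n₀ = s²/D = 273.1/0.33 = 827.5758.
With fpc, (1 − n/N)·s²/n ≤ D requires n ≥ n₀/(1 + n₀/N) = 827.5758/(1 + 827.5758/14226) = 782.0795.
Rounding up, n = 783.

783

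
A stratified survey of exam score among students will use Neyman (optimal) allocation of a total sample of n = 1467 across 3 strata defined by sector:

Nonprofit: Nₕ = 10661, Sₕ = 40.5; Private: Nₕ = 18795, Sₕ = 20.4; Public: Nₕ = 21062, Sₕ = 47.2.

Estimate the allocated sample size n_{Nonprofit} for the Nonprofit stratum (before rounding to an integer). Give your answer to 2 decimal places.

350.08

Neyman allocation: nₕ = n·NₕSₕ / Σⱼ NⱼSⱼ.
Σ NⱼSⱼ = 10661·40.5 + 18795·20.4 + 21062·47.2 = 1.8093149 × 10^6.
n_{Nonprofit} = 1467·10661·40.5 / (1.8093149 × 10^6) = 350.08.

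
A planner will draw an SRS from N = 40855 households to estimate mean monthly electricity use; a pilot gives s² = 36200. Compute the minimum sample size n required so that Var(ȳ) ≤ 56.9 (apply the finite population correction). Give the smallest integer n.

627

Without fpc, n₀ = s²/D = 36200/56.9 = 636.2039.
With fpc, (1 − n/N)·s²/n ≤ D requires n ≥ n₀/(1 + n₀/N) = 636.2039/(1 + 636.2039/40855) = 626.4487.
Rounding up, n = 627.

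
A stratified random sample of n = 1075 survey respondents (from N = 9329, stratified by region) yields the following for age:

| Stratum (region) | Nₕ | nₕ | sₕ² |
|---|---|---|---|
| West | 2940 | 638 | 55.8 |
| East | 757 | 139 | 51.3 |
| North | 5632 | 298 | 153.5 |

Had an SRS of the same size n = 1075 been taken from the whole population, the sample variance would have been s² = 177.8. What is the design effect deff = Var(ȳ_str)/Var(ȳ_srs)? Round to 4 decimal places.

1.2751

Var(ȳ_str) = Σ Wₕ²(1−fₕ)sₕ²/nₕ with Wₕ = Nₕ/9329:
  West: (2940/9329)²·(1−638/2940)·55.8/638 = 0.0068013635
  East: (757/9329)²·(1−139/757)·51.3/139 = 0.0019838861
  North: (5632/9329)²·(1−298/5632)·153.5/298 = 0.17780239
  → Var(ȳ_str) = 0.18658764.
Var(ȳ_srs) = (1 − 1075/9329)·177.8/1075 = 0.1463365.
deff = 0.18658764 / 0.1463365 = 1.2751.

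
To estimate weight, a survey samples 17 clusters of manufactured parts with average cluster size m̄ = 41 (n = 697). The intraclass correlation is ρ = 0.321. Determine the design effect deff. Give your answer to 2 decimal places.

13.84

deff = 1 + (41 − 1)·0.321 = 1 + 12.84 = 13.84.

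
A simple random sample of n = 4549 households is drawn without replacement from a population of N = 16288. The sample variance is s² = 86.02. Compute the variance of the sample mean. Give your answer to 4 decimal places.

0.0136

Under SRS without replacement, Var(ȳ) = (1 − f)·s²/n with f = n/N = 4549/16288 = 0.27928536.
Var(ȳ) = (1 − 0.27928536)·86.02/4549 = 0.72071464·0.01890965 = 0.013628462.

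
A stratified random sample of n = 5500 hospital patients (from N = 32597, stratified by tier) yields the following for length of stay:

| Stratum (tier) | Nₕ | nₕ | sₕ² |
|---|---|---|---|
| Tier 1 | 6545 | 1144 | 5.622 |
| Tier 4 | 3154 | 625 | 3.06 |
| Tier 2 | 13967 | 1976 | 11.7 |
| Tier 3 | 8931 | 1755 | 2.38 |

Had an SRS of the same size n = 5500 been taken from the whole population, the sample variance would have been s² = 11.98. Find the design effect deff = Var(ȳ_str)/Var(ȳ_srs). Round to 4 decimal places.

0.6712

Var(ȳ_str) = Σ Wₕ²(1−fₕ)sₕ²/nₕ with Wₕ = Nₕ/32597:
  Tier 1: (6545/32597)²·(1−1144/6545)·5.622/1144 = 1.6349082 × 10^-4
  Tier 4: (3154/32597)²·(1−625/3154)·3.06/625 = 3.6753327 × 10^-5
  Tier 2: (13967/32597)²·(1−1976/13967)·11.7/1976 = 9.3325901 × 10^-4
  Tier 3: (8931/32597)²·(1−1755/8931)·2.38/1755 = 8.1795063 × 10^-5
  → Var(ȳ_str) = 0.0012152982.
Var(ȳ_srs) = (1 − 5500/32597)·11.98/5500 = 0.0018106633.
deff = 0.0012152982 / 0.0018106633 = 0.6712.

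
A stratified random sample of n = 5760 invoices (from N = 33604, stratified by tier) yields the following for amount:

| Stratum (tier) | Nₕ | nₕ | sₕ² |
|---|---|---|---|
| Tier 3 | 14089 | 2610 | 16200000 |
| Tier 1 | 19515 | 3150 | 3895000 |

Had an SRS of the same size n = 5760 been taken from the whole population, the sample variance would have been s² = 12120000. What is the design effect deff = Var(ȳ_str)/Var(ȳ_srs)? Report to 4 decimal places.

0.7104

Var(ȳ_str) = Σ Wₕ²(1−fₕ)sₕ²/nₕ with Wₕ = Nₕ/33604:
  Tier 3: (14089/33604)²·(1−2610/14089)·16200000/2610 = 888.94887
  Tier 1: (19515/33604)²·(1−3150/19515)·3895000/3150 = 349.70313
  → Var(ȳ_str) = 1238.652.
Var(ȳ_srs) = (1 − 5760/33604)·12120000/5760 = 1743.4953.
deff = 1238.652 / 1743.4953 = 0.7104.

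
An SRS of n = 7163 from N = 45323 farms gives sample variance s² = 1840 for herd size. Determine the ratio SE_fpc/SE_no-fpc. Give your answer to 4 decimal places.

f = n/N = 7163/45323 = 0.15804338.
SE_no-fpc = √(s²/n) = 0.50682898; SE_fpc = √((1−f)s²/n) = 0.46505712.
Ratio = √(1−f) = 0.91758194.

0.9176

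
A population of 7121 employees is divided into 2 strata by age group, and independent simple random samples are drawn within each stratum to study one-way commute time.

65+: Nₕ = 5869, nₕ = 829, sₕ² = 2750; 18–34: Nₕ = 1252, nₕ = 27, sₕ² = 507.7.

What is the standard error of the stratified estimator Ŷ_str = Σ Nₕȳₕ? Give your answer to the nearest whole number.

Var(Ŷ_str) = Σₕ Nₕ²(1 − fₕ)sₕ²/nₕ.
65+: 5869²·(1 − 829/5869)·2750/829 = 9.812345 × 10^7.
18–34: 1252²·(1 − 27/1252)·507.7/27 = 2.883924 × 10^7.
Sum = 1.2696269 × 10^8.
SE = √(1.2696269 × 10^8) = 11268.

11268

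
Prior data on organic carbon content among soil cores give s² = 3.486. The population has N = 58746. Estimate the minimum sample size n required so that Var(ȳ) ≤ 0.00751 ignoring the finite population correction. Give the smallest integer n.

465

Without fpc, n₀ = s²/D = 3.486/0.00751 = 464.1811.
Rounding up, n = 465.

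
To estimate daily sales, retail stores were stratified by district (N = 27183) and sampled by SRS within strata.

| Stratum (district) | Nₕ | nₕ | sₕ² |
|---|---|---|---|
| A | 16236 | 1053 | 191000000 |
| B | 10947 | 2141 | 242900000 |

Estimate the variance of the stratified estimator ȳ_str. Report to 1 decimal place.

75313.7

Var(ȳ_str) = Σₕ Wₕ²(1 − fₕ)sₕ²/nₕ with Wₕ = Nₕ/N, N = 27183.
A: Wₕ = 0.59728507; term = 0.59728507²·(1 − 0.06485588)·191000000/1053 = 60512.746.
B: Wₕ = 0.40271493; term = 0.40271493²·(1 − 0.19557870)·242900000/2141 = 14800.96.
Sum = 75313.706.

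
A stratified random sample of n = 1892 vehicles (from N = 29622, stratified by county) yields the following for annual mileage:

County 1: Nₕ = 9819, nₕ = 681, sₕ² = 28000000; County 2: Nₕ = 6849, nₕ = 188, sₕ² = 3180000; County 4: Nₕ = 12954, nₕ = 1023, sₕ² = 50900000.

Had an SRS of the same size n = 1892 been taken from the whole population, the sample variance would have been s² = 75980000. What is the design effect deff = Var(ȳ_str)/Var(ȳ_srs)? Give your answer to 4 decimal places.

Var(ȳ_str) = Σ Wₕ²(1−fₕ)sₕ²/nₕ with Wₕ = Nₕ/29622:
  County 1: (9819/29622)²·(1−681/9819)·28000000/681 = 4204.3666
  County 2: (6849/29622)²·(1−188/6849)·3180000/188 = 879.44182
  County 4: (12954/29622)²·(1−1023/12954)·50900000/1023 = 8763.8338
  → Var(ȳ_str) = 13847.642.
Var(ȳ_srs) = (1 − 1892/29622)·75980000/1892 = 37593.577.
deff = 13847.642 / 37593.577 = 0.3684.

0.3684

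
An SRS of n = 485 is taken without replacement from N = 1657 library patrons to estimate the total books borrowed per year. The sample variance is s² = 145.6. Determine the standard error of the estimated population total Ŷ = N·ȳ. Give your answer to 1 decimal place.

Var(Ŷ) = N²·Var(ȳ) = N²·(1 − n/N)·s²/n.
f = 485/1657 = 0.29269765; Var(ȳ) = 0.70730235·145.6/485 = 0.21233654.
Var(Ŷ) = 1657² · 0.21233654 = 583001.61.
SE(Ŷ) = √(583001.61) = 763.5.

763.5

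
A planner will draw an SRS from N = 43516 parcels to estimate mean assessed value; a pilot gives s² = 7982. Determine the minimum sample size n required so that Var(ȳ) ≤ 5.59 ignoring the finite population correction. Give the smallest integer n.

1428

Without fpc, n₀ = s²/D = 7982/5.59 = 1427.9070.
Rounding up, n = 1428.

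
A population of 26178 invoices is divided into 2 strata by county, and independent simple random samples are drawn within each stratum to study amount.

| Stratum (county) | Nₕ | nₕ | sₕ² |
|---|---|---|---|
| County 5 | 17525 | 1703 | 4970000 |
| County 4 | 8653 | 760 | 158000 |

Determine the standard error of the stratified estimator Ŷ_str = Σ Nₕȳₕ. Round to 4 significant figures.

Var(Ŷ_str) = Σₕ Nₕ²(1 − fₕ)sₕ²/nₕ.
County 5: 17525²·(1 − 1703/17525)·4970000/1703 = 8.0920983 × 10^11.
County 4: 8653²·(1 − 760/8653)·158000/760 = 1.4198822 × 10^10.
Sum = 8.2340865 × 10^11.
SE = √(8.2340865 × 10^11) = 907400.

907400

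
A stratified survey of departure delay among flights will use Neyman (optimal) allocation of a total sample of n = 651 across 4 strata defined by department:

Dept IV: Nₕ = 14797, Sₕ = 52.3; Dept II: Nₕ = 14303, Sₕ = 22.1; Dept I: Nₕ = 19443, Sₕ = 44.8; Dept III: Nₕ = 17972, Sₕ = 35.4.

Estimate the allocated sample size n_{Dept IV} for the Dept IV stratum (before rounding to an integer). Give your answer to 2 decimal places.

Neyman allocation: nₕ = n·NₕSₕ / Σⱼ NⱼSⱼ.
Σ NⱼSⱼ = 14797·52.3 + 14303·22.1 + 19443·44.8 + 17972·35.4 = 2.5972346 × 10^6.
n_{Dept IV} = 651·14797·52.3 / (2.5972346 × 10^6) = 193.97.

193.97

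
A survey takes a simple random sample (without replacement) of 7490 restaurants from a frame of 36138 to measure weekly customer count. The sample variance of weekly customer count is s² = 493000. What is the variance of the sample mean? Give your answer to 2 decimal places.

Under SRS without replacement, Var(ȳ) = (1 − f)·s²/n with f = n/N = 7490/36138 = 0.20726105.
Var(ȳ) = (1 − 0.20726105)·493000/7490 = 0.79273895·65.821095 = 52.178945.

52.18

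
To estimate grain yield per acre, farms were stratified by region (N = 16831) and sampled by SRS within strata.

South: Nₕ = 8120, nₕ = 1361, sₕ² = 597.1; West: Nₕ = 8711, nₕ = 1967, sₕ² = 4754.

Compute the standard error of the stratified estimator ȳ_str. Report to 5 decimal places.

0.76564

Var(ȳ_str) = Σₕ Wₕ²(1 − fₕ)sₕ²/nₕ with Wₕ = Nₕ/N, N = 16831.
South: Wₕ = 0.48244311; term = 0.48244311²·(1 − 0.16761084)·597.1/1361 = 0.08499778.
West: Wₕ = 0.51755689; term = 0.51755689²·(1 − 0.22580645)·4754/1967 = 0.50121095.
Sum = 0.58620873.
SE = √(0.58620873) = 0.76564.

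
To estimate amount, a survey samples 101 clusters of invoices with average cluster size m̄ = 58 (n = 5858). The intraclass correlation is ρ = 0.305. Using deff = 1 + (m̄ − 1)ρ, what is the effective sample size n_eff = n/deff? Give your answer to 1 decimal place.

318.6

deff = 1 + (58 − 1)·0.305 = 1 + 17.385 = 18.385.
n_eff = 5858 / 18.385 = 318.6.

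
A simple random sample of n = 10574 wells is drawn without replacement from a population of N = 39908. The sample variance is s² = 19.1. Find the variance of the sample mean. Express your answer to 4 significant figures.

0.001328

Under SRS without replacement, Var(ȳ) = (1 − f)·s²/n with f = n/N = 10574/39908 = 0.26495941.
Var(ȳ) = (1 − 0.26495941)·19.1/10574 = 0.73504059·0.0018063174 = 0.0013277166.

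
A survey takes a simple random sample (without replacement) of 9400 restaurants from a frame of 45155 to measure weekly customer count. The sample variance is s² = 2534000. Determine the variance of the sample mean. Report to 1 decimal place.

Under SRS without replacement, Var(ȳ) = (1 − f)·s²/n with f = n/N = 9400/45155 = 0.20817185.
Var(ȳ) = (1 − 0.20817185)·2534000/9400 = 0.79182815·269.57447 = 213.45665.

213.5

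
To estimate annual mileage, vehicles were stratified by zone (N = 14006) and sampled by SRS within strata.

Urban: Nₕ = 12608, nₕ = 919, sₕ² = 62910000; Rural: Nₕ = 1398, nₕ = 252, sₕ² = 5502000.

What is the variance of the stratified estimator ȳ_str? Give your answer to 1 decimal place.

Var(ȳ_str) = Σₕ Wₕ²(1 − fₕ)sₕ²/nₕ with Wₕ = Nₕ/N, N = 14006.
Urban: Wₕ = 0.90018563; term = 0.90018563²·(1 − 0.07289023)·62910000/919 = 51427.983.
Rural: Wₕ = 0.09981437; term = 0.09981437²·(1 − 0.18025751)·5502000/252 = 178.31324.
Sum = 51606.296.

51606.3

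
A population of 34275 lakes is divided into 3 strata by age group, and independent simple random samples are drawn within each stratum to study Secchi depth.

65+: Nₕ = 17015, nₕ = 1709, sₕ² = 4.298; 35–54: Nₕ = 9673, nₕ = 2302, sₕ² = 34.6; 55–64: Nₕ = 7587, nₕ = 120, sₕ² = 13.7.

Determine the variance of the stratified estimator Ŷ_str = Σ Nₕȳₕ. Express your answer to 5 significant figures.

8.1944 × 10^6

Var(Ŷ_str) = Σₕ Nₕ²(1 − fₕ)sₕ²/nₕ.
65+: 17015²·(1 − 1709/17015)·4.298/1709 = 654964.88.
35–54: 9673²·(1 − 2302/9673)·34.6/2302 = 1.0716634 × 10^6.
55–64: 7587²·(1 − 120/7587)·13.7/120 = 6.4677847 × 10^6.
Sum = 8.194413 × 10^6.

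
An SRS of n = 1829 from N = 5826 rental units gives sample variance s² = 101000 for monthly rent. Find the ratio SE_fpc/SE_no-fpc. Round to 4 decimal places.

f = n/N = 1829/5826 = 0.31393752.
SE_no-fpc = √(s²/n) = 7.4311125; SE_fpc = √((1−f)s²/n) = 6.1551079.
Ratio = √(1−f) = 0.82828889.

0.8283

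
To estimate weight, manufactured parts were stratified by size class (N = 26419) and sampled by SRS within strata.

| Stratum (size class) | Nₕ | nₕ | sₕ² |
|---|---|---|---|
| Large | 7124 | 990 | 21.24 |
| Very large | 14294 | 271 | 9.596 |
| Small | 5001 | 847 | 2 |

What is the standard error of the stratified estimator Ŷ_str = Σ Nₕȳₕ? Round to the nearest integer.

2843

Var(Ŷ_str) = Σₕ Nₕ²(1 − fₕ)sₕ²/nₕ.
Large: 7124²·(1 − 990/7124)·21.24/990 = 937533.94.
Very large: 14294²·(1 − 271/14294)·9.596/271 = 7.0976677 × 10^6.
Small: 5001²·(1 − 847/5001)·2/847 = 49053.492.
Sum = 8.0842551 × 10^6.
SE = √(8.0842551 × 10^6) = 2843.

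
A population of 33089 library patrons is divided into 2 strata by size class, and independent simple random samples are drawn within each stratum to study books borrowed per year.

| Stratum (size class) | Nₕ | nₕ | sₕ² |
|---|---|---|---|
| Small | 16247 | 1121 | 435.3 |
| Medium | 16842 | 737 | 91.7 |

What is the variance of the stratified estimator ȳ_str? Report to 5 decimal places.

0.11798

Var(ȳ_str) = Σₕ Wₕ²(1 − fₕ)sₕ²/nₕ with Wₕ = Nₕ/N, N = 33089.
Small: Wₕ = 0.49100910; term = 0.49100910²·(1 − 0.06899735)·435.3/1121 = 0.087159162.
Medium: Wₕ = 0.50899090; term = 0.50899090²·(1 − 0.04375965)·91.7/737 = 0.030823997.
Sum = 0.11798316.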